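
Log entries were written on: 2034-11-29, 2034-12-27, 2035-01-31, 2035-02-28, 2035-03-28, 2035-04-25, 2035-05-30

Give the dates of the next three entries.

2035-06-27, 2035-07-25, 2035-08-29

These are Wednesdays with 28, 35, 28, 28, 28, 35-day gaps.
Each is the final Wednesday of its month — 2034-11-29 is past the 28th, so '4th Wednesday' doesn't fit.
Last Wednesday of June 2035: 2035-06-27.
July 2035 ends with Wednesday 2035-07-25.
August 2035 ends with Wednesday 2035-08-29.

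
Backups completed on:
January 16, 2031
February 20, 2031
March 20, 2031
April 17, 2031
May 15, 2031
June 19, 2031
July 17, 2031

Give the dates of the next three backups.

August 21, 2031; September 18, 2031; October 16, 2031

Gaps: 35, 28, 28, 28, 35, 28 days — a mix of 28 and 35. Every date is a Thursday.
Each is the 3rd Thursday of its month.
3rd Thursday of August 2031: August 21, 2031.
3rd Thursday of September 2031: September 18, 2031.
3rd Thursday of October 2031: October 16, 2031.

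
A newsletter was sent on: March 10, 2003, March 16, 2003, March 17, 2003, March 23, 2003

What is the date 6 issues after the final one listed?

April 13, 2003

Gaps: 6, 1, 6 days — not constant, but cyclic with period 2.
The events fall on every Monday and Sunday.
Next Monday: March 24, 2003.
Next Sunday: March 30, 2003.
The following Monday is March 31, 2003.
Next Sunday: April 6, 2003.
The following Monday is April 7, 2003.
Next Sunday: April 13, 2003.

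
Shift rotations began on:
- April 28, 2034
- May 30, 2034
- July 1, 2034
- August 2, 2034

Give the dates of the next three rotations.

Gaps between consecutive events: 32, 32, 32 days — a constant 32-day interval.
August 2, 2034 + 32 days = September 3, 2034.
September 3, 2034 + 32 days = October 5, 2034.
October 5, 2034 + 32 days = November 6, 2034.

September 3, 2034; October 5, 2034; November 6, 2034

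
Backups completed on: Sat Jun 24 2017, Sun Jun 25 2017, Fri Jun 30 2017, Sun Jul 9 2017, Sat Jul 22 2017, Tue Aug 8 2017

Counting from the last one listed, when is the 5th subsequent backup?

Sun Dec 31 2017

Intervals are 1, 5, 9, 13, 17 days — an arithmetic progression with common difference 4.
Next gap: 21 days. Tue Aug 8 2017 + 21 days = Tue Aug 29 2017.
Next gap: 25 days. Tue Aug 29 2017 + 25 days = Sat Sep 23 2017.
Next gap: 29 days. Sat Sep 23 2017 + 29 days = Sun Oct 22 2017.
Next gap: 33 days. Sun Oct 22 2017 + 33 days = Fri Nov 24 2017.
Next gap: 37 days. Fri Nov 24 2017 + 37 days = Sun Dec 31 2017.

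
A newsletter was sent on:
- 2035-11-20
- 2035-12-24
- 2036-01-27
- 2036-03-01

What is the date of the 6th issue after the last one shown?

2036-09-21

The spacing is 34, 34, 34 days — always 34 days.
2036-03-01 + 34 days = 2036-04-04.
2036-04-04 + 34 days = 2036-05-08.
2036-05-08 + 34 days = 2036-06-11.
2036-06-11 + 34 days = 2036-07-15.
2036-07-15 + 34 days = 2036-08-18.
2036-08-18 + 34 days = 2036-09-21.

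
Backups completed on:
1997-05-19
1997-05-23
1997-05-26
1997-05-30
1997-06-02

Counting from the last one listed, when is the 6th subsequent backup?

1997-06-23

The gap pattern 4, 3, 4, 3 repeats every 2 events.
These are the Mondays and Fridays of each week.
The following Friday is 1997-06-06.
The following Monday is 1997-06-09.
Next Friday: 1997-06-13.
Next Monday: 1997-06-16.
The following Friday is 1997-06-20.
The following Monday is 1997-06-23.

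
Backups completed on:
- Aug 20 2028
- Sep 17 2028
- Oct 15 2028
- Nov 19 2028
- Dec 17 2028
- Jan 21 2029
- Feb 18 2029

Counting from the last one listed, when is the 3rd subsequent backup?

These are Sundays at 28- or 35-day spacing (28, 28, 35, 28, 35, 28).
The pattern: 3rd Sunday of the month.
March 2029 — 3rd Sunday is Mar 18 2029.
April 2029 — 3rd Sunday is Apr 15 2029.
May 2029 — 3rd Sunday is May 20 2029.

May 20 2029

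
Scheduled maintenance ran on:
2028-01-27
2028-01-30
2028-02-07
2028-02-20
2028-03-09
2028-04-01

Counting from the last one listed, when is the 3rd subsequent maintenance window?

The spacing grows by 5 each time: 3, 8, 13, 18, 23 days.
Next gap: 28 days. 2028-04-01 + 28 days = 2028-04-29.
Next gap: 33 days. 2028-04-29 + 33 days = 2028-06-01.
Next gap: 38 days. 2028-06-01 + 38 days = 2028-07-09.

2028-07-09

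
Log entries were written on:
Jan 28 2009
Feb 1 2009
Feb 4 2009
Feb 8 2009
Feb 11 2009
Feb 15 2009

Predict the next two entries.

Gaps: 4, 3, 4, 3, 4 days — not constant, but cyclic with period 2.
The events fall on every Wednesday and Sunday.
The following Wednesday is Feb 18 2009.
The following Sunday is Feb 22 2009.

Feb 18 2009, Feb 22 2009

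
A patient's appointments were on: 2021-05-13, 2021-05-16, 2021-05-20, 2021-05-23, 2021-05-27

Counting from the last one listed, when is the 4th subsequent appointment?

The gap pattern 3, 4, 3, 4 repeats every 2 events.
These are the Thursdays and Sundays of each week.
Next Sunday: 2021-05-30.
The following Thursday is 2021-06-03.
Next Sunday: 2021-06-06.
Next Thursday: 2021-06-10.

2021-06-10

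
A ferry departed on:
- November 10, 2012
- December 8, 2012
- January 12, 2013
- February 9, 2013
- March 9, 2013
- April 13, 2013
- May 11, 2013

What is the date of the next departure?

June 8, 2013

These are Saturdays at 28- or 35-day spacing (28, 35, 28, 28, 35, 28).
The pattern: 2nd Saturday of the month.
June 2013 — 2nd Saturday is June 8, 2013.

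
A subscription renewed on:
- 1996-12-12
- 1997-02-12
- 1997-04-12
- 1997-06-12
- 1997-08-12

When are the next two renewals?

The day-of-month is always 12 (62, 59, 61, 61 days between events).
So this recurs on the 12th of every 2 months.
Next: October 1997 → 1997-10-12.
Next: December 1997 → 1997-12-12.

1997-10-12, 1997-12-12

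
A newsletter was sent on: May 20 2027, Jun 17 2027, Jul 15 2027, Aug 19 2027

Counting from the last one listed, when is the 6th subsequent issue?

Feb 17 2028

These are Thursdays at 28- or 35-day spacing (28, 28, 35).
The pattern: 3rd Thursday of the month.
September 2027 — 3rd Thursday is Sep 16 2027.
October 2027 — 3rd Thursday is Oct 21 2027.
November 2027 — 3rd Thursday is Nov 18 2027.
3rd Thursday of December 2027: Dec 16 2027.
January 2028 — 3rd Thursday is Jan 20 2028.
3rd Thursday of February 2028: Feb 17 2028.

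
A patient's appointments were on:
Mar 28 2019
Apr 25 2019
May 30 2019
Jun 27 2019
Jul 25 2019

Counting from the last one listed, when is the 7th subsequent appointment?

These are Thursdays with 28, 35, 28, 28-day gaps.
Each is the final Thursday of its month — May 30 2019 is past the 28th, so '4th Thursday' doesn't fit.
Last Thursday of August 2019: Aug 29 2019.
September 2019 ends with Thursday Sep 26 2019.
October 2019 ends with Thursday Oct 31 2019.
Last Thursday of November 2019: Nov 28 2019.
December 2019 ends with Thursday Dec 26 2019.
Last Thursday of January 2020: Jan 30 2020.
February 2020 ends with Thursday Feb 27 2020.

Feb 27 2020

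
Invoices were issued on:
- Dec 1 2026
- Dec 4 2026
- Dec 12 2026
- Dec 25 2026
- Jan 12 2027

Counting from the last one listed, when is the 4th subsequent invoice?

Intervals are 3, 8, 13, 18 days — an arithmetic progression with common difference 5.
Next gap: 23 days. Jan 12 2027 + 23 days = Feb 4 2027.
Next gap: 28 days. Feb 4 2027 + 28 days = Mar 4 2027.
Next gap: 33 days. Mar 4 2027 + 33 days = Apr 6 2027.
Next gap: 38 days. Apr 6 2027 + 38 days = May 14 2027.

May 14 2027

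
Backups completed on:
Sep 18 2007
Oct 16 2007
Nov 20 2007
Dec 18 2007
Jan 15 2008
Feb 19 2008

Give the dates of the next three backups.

Gaps: 28, 35, 28, 28, 35 days — a mix of 28 and 35. Every date is a Tuesday.
Each is the 3rd Tuesday of its month.
March 2008 — 3rd Tuesday is Mar 18 2008.
April 2008 — 3rd Tuesday is Apr 15 2008.
3rd Tuesday of May 2008: May 20 2008.

Mar 18 2008, Apr 15 2008, May 20 2008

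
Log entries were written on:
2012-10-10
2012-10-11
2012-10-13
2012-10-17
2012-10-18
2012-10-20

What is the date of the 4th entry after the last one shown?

2012-10-31

The gap pattern 1, 2, 4, 1, 2 repeats every 3 events.
These are the Wednesdays, Thursdays and Saturdays of each week.
Next Wednesday: 2012-10-24.
Next Thursday: 2012-10-25.
Next Saturday: 2012-10-27.
The following Wednesday is 2012-10-31.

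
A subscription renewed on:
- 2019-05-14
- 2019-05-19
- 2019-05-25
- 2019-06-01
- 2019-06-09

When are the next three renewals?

2019-06-18, 2019-06-28, 2019-07-09

Gaps: 5, 6, 7, 8 days — each gap is 1 larger than the previous one.
Next gap: 9 days. 2019-06-09 + 9 days = 2019-06-18.
Next gap: 10 days. 2019-06-18 + 10 days = 2019-06-28.
Next gap: 11 days. 2019-06-28 + 11 days = 2019-07-09.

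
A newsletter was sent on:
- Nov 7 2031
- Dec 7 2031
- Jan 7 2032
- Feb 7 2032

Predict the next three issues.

Mar 7 2032, Apr 7 2032, May 7 2032

The day-of-month is always 7 (30, 31, 31 days between events).
So this recurs on the 7th of each month.
Next: March 2032 → Mar 7 2032.
April 2032: Apr 7 2032.
May 2032: May 7 2032.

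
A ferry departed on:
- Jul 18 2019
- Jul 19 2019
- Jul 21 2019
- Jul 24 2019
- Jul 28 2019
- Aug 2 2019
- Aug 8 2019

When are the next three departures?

Intervals are 1, 2, 3, 4, 5, 6 days — an arithmetic progression with common difference 1.
Next gap: 7 days. Aug 8 2019 + 7 days = Aug 15 2019.
Next gap: 8 days. Aug 15 2019 + 8 days = Aug 23 2019.
Next gap: 9 days. Aug 23 2019 + 9 days = Sep 1 2019.

Aug 15 2019, Aug 23 2019, Sep 1 2019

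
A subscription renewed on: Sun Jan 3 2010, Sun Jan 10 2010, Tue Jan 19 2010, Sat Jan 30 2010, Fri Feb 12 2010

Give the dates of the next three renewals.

Gaps: 7, 9, 11, 13 days — each gap is 2 larger than the previous one.
Next gap: 15 days. Fri Feb 12 2010 + 15 days = Sat Feb 27 2010.
Next gap: 17 days. Sat Feb 27 2010 + 17 days = Tue Mar 16 2010.
Next gap: 19 days. Tue Mar 16 2010 + 19 days = Sun Apr 4 2010.

Sat Feb 27 2010, Tue Mar 16 2010, Sun Apr 4 2010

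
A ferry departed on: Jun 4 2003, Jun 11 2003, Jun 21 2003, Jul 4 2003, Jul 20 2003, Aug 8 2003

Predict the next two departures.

Gaps: 7, 10, 13, 16, 19 days — each gap is 3 larger than the previous one.
Next gap: 22 days. Aug 8 2003 + 22 days = Aug 30 2003.
Next gap: 25 days. Aug 30 2003 + 25 days = Sep 24 2003.

Aug 30 2003, Sep 24 2003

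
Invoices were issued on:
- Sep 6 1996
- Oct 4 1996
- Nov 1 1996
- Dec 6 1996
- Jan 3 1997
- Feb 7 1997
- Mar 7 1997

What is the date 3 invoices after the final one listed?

Jun 6 1997

Gaps: 28, 28, 35, 28, 35, 28 days — a mix of 28 and 35. Every date is a Friday.
Each is the 1st Friday of its month.
April 1997 — 1st Friday is Apr 4 1997.
1st Friday of May 1997: May 2 1997.
June 1997 — 1st Friday is Jun 6 1997.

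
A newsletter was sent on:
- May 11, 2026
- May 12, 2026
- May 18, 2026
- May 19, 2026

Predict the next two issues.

Gaps: 1, 6, 1 days — not constant, but cyclic with period 2.
The events fall on every Monday and Tuesday.
Next Monday: May 25, 2026.
The following Tuesday is May 26, 2026.

May 25, 2026; May 26, 2026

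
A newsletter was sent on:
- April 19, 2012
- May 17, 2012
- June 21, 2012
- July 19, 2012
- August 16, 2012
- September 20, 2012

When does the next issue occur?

Gaps: 28, 35, 28, 28, 35 days — a mix of 28 and 35. Every date is a Thursday.
Each is the 3rd Thursday of its month.
3rd Thursday of October 2012: October 18, 2012.

October 18, 2012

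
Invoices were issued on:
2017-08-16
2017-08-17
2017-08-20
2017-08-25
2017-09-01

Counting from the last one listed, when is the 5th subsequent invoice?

Gaps: 1, 3, 5, 7 days — each gap is 2 larger than the previous one.
Next gap: 9 days. 2017-09-01 + 9 days = 2017-09-10.
Next gap: 11 days. 2017-09-10 + 11 days = 2017-09-21.
Next gap: 13 days. 2017-09-21 + 13 days = 2017-10-04.
Next gap: 15 days. 2017-10-04 + 15 days = 2017-10-19.
Next gap: 17 days. 2017-10-19 + 17 days = 2017-11-05.

2017-11-05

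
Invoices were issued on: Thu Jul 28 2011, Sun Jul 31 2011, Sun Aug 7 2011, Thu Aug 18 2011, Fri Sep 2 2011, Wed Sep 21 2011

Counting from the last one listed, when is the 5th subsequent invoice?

Thu Feb 23 2012

The spacing grows by 4 each time: 3, 7, 11, 15, 19 days.
Next gap: 23 days. Wed Sep 21 2011 + 23 days = Fri Oct 14 2011.
Next gap: 27 days. Fri Oct 14 2011 + 27 days = Thu Nov 10 2011.
Next gap: 31 days. Thu Nov 10 2011 + 31 days = Sun Dec 11 2011.
Next gap: 35 days. Sun Dec 11 2011 + 35 days = Sun Jan 15 2012.
Next gap: 39 days. Sun Jan 15 2012 + 39 days = Thu Feb 23 2012.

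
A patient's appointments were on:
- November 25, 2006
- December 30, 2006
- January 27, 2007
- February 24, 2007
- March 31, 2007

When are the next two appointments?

April 28, 2007; May 26, 2007

Every date is a Saturday; gaps 35, 28, 28, 35 days.
Each is the last Saturday of its month (at least one falls on the 29th or later, ruling out '4th Saturday').
April 2007 ends with Saturday April 28, 2007.
Last Saturday of May 2007: May 26, 2007.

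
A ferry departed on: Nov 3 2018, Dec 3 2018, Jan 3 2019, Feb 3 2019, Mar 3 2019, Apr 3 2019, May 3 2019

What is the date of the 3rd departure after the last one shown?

Gaps: 30, 31, 31, 28, 31, 30 days — not constant. Every event is on the 3rd of the month.
Pattern: the 3rd of each month.
June 2019: Jun 3 2019.
Next: July 2019 → Jul 3 2019.
Next: August 2019 → Aug 3 2019.

Aug 3 2019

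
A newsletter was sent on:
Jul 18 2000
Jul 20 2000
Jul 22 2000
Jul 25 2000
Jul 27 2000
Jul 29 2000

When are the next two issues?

Aug 1 2000, Aug 3 2000

The gap pattern 2, 2, 3, 2, 2 repeats every 3 events.
These are the Tuesdays, Thursdays and Saturdays of each week.
Next Tuesday: Aug 1 2000.
Next Thursday: Aug 3 2000.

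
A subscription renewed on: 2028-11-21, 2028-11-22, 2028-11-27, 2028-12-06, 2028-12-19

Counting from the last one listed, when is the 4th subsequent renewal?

Intervals are 1, 5, 9, 13 days — an arithmetic progression with common difference 4.
Next gap: 17 days. 2028-12-19 + 17 days = 2029-01-05.
Next gap: 21 days. 2029-01-05 + 21 days = 2029-01-26.
Next gap: 25 days. 2029-01-26 + 25 days = 2029-02-20.
Next gap: 29 days. 2029-02-20 + 29 days = 2029-03-21.

2029-03-21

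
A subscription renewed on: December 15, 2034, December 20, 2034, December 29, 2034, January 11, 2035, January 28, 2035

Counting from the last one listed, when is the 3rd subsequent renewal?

April 13, 2035

Intervals are 5, 9, 13, 17 days — an arithmetic progression with common difference 4.
Next gap: 21 days. January 28, 2035 + 21 days = February 18, 2035.
Next gap: 25 days. February 18, 2035 + 25 days = March 15, 2035.
Next gap: 29 days. March 15, 2035 + 29 days = April 13, 2035.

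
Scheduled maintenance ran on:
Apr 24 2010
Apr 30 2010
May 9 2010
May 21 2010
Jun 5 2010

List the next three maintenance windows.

Jun 23 2010, Jul 14 2010, Aug 7 2010

The spacing grows by 3 each time: 6, 9, 12, 15 days.
Next gap: 18 days. Jun 5 2010 + 18 days = Jun 23 2010.
Next gap: 21 days. Jun 23 2010 + 21 days = Jul 14 2010.
Next gap: 24 days. Jul 14 2010 + 24 days = Aug 7 2010.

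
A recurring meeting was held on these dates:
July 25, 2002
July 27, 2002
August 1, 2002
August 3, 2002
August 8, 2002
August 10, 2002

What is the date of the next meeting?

August 15, 2002

Every event lands on a Thursday or Saturday (gaps cycle 2, 5, 2, 5, 2).
So the schedule is: every Thursday and Saturday.
The following Thursday is August 15, 2002.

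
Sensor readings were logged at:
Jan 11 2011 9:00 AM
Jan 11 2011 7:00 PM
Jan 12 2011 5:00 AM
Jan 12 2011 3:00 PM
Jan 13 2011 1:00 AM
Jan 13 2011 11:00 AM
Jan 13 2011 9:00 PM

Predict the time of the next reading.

Jan 14 2011 7:00 AM

Gaps: 10, 10, 10, 10, 10, 10 hours — each event is 10 hours after the previous one.
Jan 13 2011 9:00 PM + 10 h = Jan 14 2011 7:00 AM.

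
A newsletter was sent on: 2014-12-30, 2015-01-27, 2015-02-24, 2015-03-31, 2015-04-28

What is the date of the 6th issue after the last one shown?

Every date is a Tuesday; gaps 28, 28, 35, 28 days.
Each is the last Tuesday of its month (at least one falls on the 29th or later, ruling out '4th Tuesday').
May 2015 ends with Tuesday 2015-05-26.
Last Tuesday of June 2015: 2015-06-30.
July 2015 ends with Tuesday 2015-07-28.
Last Tuesday of August 2015: 2015-08-25.
September 2015 ends with Tuesday 2015-09-29.
October 2015 ends with Tuesday 2015-10-27.

2015-10-27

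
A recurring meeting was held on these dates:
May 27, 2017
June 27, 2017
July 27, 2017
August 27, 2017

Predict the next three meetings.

The day-of-month is always 27 (31, 30, 31 days between events).
So this recurs on the 27th of each month.
Next: September 2017 → September 27, 2017.
Next: October 2017 → October 27, 2017.
November 2017: November 27, 2017.

September 27, 2017; October 27, 2017; November 27, 2017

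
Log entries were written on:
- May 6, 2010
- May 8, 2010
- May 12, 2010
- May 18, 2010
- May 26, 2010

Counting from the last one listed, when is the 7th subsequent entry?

Gaps: 2, 4, 6, 8 days — each gap is 2 larger than the previous one.
Next gap: 10 days. May 26, 2010 + 10 days = June 5, 2010.
Next gap: 12 days. June 5, 2010 + 12 days = June 17, 2010.
Next gap: 14 days. June 17, 2010 + 14 days = July 1, 2010.
Next gap: 16 days. July 1, 2010 + 16 days = July 17, 2010.
Next gap: 18 days. July 17, 2010 + 18 days = August 4, 2010.
Next gap: 20 days. August 4, 2010 + 20 days = August 24, 2010.
Next gap: 22 days. August 24, 2010 + 22 days = September 15, 2010.

September 15, 2010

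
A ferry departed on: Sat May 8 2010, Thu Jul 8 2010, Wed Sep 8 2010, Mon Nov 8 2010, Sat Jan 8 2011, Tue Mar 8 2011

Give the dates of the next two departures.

Gaps: 61, 62, 61, 61, 59 days — not constant. Every event is on the 8th of the month.
Pattern: the 8th of every 2 months.
May 2011: Sun May 8 2011.
July 2011: Fri Jul 8 2011.

Sun May 8 2011, Fri Jul 8 2011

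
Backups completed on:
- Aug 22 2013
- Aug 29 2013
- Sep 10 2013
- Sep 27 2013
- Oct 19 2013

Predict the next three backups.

Gaps: 7, 12, 17, 22 days — each gap is 5 larger than the previous one.
Next gap: 27 days. Oct 19 2013 + 27 days = Nov 15 2013.
Next gap: 32 days. Nov 15 2013 + 32 days = Dec 17 2013.
Next gap: 37 days. Dec 17 2013 + 37 days = Jan 23 2014.

Nov 15 2013, Dec 17 2013, Jan 23 2014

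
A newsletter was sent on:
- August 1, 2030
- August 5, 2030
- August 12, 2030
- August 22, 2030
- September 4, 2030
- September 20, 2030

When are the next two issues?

October 9, 2030; October 31, 2030

Gaps: 4, 7, 10, 13, 16 days — each gap is 3 larger than the previous one.
Next gap: 19 days. September 20, 2030 + 19 days = October 9, 2030.
Next gap: 22 days. October 9, 2030 + 22 days = October 31, 2030.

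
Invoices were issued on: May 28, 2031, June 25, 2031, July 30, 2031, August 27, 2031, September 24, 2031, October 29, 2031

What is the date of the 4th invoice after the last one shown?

February 25, 2032

Every date is a Wednesday; gaps 28, 35, 28, 28, 35 days.
Each is the last Wednesday of its month (at least one falls on the 29th or later, ruling out '4th Wednesday').
Last Wednesday of November 2031: November 26, 2031.
Last Wednesday of December 2031: December 31, 2031.
January 2032 ends with Wednesday January 28, 2032.
Last Wednesday of February 2032: February 25, 2032.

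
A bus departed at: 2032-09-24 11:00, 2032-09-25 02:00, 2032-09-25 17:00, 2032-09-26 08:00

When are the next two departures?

Spacing: 15, 15, 15 h — constant 15 h.
2032-09-26 08:00 + 15 h = 2032-09-26 23:00.
2032-09-26 23:00 + 15 h = 2032-09-27 14:00.

2032-09-26 23:00, 2032-09-27 14:00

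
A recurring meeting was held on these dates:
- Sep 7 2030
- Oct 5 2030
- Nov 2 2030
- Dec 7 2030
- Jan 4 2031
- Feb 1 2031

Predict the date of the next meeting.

Mar 1 2031

Gaps: 28, 28, 35, 28, 28 days — a mix of 28 and 35. Every date is a Saturday.
Each is the 1st Saturday of its month.
March 2031 — 1st Saturday is Mar 1 2031.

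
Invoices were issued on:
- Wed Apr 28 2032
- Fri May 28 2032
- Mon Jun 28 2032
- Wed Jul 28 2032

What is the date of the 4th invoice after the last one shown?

Each date is the 28th; the gaps (30, 31, 30) track the month lengths.
The rule is the 28th of each month.
Next: August 2032 → Sat Aug 28 2032.
September 2032: Tue Sep 28 2032.
October 2032: Thu Oct 28 2032.
November 2032: Sun Nov 28 2032.

Sun Nov 28 2032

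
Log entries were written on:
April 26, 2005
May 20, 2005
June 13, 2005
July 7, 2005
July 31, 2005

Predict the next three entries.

The spacing is 24, 24, 24, 24 days — always 24 days.
July 31, 2005 + 24 days = August 24, 2005.
August 24, 2005 + 24 days = September 17, 2005.
September 17, 2005 + 24 days = October 11, 2005.

August 24, 2005; September 17, 2005; October 11, 2005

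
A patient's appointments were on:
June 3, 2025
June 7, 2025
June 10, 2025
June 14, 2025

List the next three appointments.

June 17, 2025; June 21, 2025; June 24, 2025

Every event lands on a Tuesday or Saturday (gaps cycle 4, 3, 4).
So the schedule is: every Tuesday and Saturday.
Next Tuesday: June 17, 2025.
Next Saturday: June 21, 2025.
The following Tuesday is June 24, 2025.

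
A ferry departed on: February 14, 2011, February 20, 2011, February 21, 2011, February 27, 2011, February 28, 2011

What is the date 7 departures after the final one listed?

March 27, 2011

Every event lands on a Monday or Sunday (gaps cycle 6, 1, 6, 1).
So the schedule is: every Monday and Sunday.
The following Sunday is March 6, 2011.
Next Monday: March 7, 2011.
The following Sunday is March 13, 2011.
The following Monday is March 14, 2011.
Next Sunday: March 20, 2011.
The following Monday is March 21, 2011.
The following Sunday is March 27, 2011.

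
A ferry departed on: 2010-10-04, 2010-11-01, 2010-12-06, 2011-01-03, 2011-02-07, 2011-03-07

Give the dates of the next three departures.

2011-04-04, 2011-05-02, 2011-06-06

Gaps: 28, 35, 28, 35, 28 days — a mix of 28 and 35. Every date is a Monday.
Each is the 1st Monday of its month.
1st Monday of April 2011: 2011-04-04.
May 2011 — 1st Monday is 2011-05-02.
June 2011 — 1st Monday is 2011-06-06.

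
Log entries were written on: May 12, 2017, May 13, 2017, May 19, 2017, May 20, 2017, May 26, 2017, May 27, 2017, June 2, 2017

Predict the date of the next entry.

June 3, 2017

Every event lands on a Friday or Saturday (gaps cycle 1, 6, 1, 6, 1, 6).
So the schedule is: every Friday and Saturday.
Next Saturday: June 3, 2017.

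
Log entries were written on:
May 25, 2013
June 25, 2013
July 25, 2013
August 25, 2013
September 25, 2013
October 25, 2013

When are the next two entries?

November 25, 2013; December 25, 2013

Gaps: 31, 30, 31, 31, 30 days — not constant. Every event is on the 25th of the month.
Pattern: the 25th of each month.
November 2013: November 25, 2013.
December 2013: December 25, 2013.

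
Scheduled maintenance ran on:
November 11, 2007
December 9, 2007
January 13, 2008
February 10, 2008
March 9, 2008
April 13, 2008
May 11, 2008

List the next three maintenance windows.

These are Sundays at 28- or 35-day spacing (28, 35, 28, 28, 35, 28).
The pattern: 2nd Sunday of the month.
June 2008 — 2nd Sunday is June 8, 2008.
2nd Sunday of July 2008: July 13, 2008.
2nd Sunday of August 2008: August 10, 2008.

June 8, 2008; July 13, 2008; August 10, 2008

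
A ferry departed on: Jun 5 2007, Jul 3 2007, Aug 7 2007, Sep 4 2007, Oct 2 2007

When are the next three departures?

Nov 6 2007, Dec 4 2007, Jan 1 2008

All dates are Tuesdays, 28, 35, 28, 28 days apart.
Specifically, the 1st Tuesday of each month.
1st Tuesday of November 2007: Nov 6 2007.
December 2007 — 1st Tuesday is Dec 4 2007.
1st Tuesday of January 2008: Jan 1 2008.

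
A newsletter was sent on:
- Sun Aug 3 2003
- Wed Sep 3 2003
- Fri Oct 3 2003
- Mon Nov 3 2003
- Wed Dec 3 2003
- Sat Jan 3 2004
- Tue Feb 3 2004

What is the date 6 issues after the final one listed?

Tue Aug 3 2004

Each date is the 3rd; the gaps (31, 30, 31, 30, 31, 31) track the month lengths.
The rule is the 3rd of each month.
Next: March 2004 → Wed Mar 3 2004.
April 2004: Sat Apr 3 2004.
May 2004: Mon May 3 2004.
June 2004: Thu Jun 3 2004.
Next: July 2004 → Sat Jul 3 2004.
Next: August 2004 → Tue Aug 3 2004.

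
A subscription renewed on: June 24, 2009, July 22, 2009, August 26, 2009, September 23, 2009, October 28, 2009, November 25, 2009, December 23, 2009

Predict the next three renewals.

These are Wednesdays at 28- or 35-day spacing (28, 35, 28, 35, 28, 28).
The pattern: 4th Wednesday of the month.
January 2010 — 4th Wednesday is January 27, 2010.
February 2010 — 4th Wednesday is February 24, 2010.
4th Wednesday of March 2010: March 24, 2010.

January 27, 2010; February 24, 2010; March 24, 2010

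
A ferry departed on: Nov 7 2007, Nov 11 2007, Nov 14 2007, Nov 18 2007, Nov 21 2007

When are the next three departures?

The gap pattern 4, 3, 4, 3 repeats every 2 events.
These are the Wednesdays and Sundays of each week.
Next Sunday: Nov 25 2007.
Next Wednesday: Nov 28 2007.
The following Sunday is Dec 2 2007.

Nov 25 2007, Nov 28 2007, Dec 2 2007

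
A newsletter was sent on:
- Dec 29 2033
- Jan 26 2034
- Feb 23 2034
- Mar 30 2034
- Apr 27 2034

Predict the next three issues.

May 25 2034, Jun 29 2034, Jul 27 2034

These are Thursdays with 28, 28, 35, 28-day gaps.
Each is the final Thursday of its month — Dec 29 2033 is past the 28th, so '4th Thursday' doesn't fit.
Last Thursday of May 2034: May 25 2034.
June 2034 ends with Thursday Jun 29 2034.
Last Thursday of July 2034: Jul 27 2034.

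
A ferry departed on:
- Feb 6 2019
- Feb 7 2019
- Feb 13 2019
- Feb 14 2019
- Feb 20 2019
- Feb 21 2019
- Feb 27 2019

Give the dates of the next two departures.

Every event lands on a Wednesday or Thursday (gaps cycle 1, 6, 1, 6, 1, 6).
So the schedule is: every Wednesday and Thursday.
Next Thursday: Feb 28 2019.
The following Wednesday is Mar 6 2019.

Feb 28 2019, Mar 6 2019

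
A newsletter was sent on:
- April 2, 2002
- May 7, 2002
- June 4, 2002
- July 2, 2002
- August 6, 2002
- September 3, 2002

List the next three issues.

October 1, 2002; November 5, 2002; December 3, 2002

These are Tuesdays at 28- or 35-day spacing (35, 28, 28, 35, 28).
The pattern: 1st Tuesday of the month.
1st Tuesday of October 2002: October 1, 2002.
November 2002 — 1st Tuesday is November 5, 2002.
1st Tuesday of December 2002: December 3, 2002.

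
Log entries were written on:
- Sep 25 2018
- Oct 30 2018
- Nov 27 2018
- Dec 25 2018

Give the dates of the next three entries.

Jan 29 2019, Feb 26 2019, Mar 26 2019

Every date is a Tuesday; gaps 35, 28, 28 days.
Each is the last Tuesday of its month (at least one falls on the 29th or later, ruling out '4th Tuesday').
Last Tuesday of January 2019: Jan 29 2019.
February 2019 ends with Tuesday Feb 26 2019.
Last Tuesday of March 2019: Mar 26 2019.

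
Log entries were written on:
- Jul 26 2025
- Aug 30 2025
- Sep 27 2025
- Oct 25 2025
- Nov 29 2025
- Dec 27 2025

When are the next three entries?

All Saturdays; the gaps (35, 28, 28, 35, 28) vary with month length.
This is the last Saturday of each month.
Last Saturday of January 2026: Jan 31 2026.
February 2026 ends with Saturday Feb 28 2026.
Last Saturday of March 2026: Mar 28 2026.

Jan 31 2026, Feb 28 2026, Mar 28 2026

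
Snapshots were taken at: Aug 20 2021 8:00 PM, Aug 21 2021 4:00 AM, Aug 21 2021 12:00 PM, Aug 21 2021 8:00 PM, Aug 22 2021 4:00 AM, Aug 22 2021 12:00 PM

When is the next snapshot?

Gaps: 8, 8, 8, 8, 8 hours — each event is 8 hours after the previous one.
Aug 22 2021 12:00 PM + 8 h = Aug 22 2021 8:00 PM.

Aug 22 2021 8:00 PM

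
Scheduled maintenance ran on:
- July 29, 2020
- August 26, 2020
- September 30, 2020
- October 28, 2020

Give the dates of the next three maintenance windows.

These are Wednesdays with 28, 35, 28-day gaps.
Each is the final Wednesday of its month — July 29, 2020 is past the 28th, so '4th Wednesday' doesn't fit.
Last Wednesday of November 2020: November 25, 2020.
December 2020 ends with Wednesday December 30, 2020.
Last Wednesday of January 2021: January 27, 2021.

November 25, 2020; December 30, 2020; January 27, 2021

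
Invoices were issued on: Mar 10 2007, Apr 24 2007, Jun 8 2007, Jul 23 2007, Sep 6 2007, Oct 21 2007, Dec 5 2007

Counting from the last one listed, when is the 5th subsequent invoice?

Every event comes 45 days after the last (45, 45, 45, 45, 45, 45).
Dec 5 2007 + 45 days = Jan 19 2008.
Jan 19 2008 + 45 days = Mar 4 2008.
Mar 4 2008 + 45 days = Apr 18 2008.
Apr 18 2008 + 45 days = Jun 2 2008.
Jun 2 2008 + 45 days = Jul 17 2008.

Jul 17 2008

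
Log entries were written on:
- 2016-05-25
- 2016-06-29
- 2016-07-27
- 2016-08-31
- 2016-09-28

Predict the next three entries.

These are Wednesdays with 35, 28, 35, 28-day gaps.
Each is the final Wednesday of its month — 2016-06-29 is past the 28th, so '4th Wednesday' doesn't fit.
Last Wednesday of October 2016: 2016-10-26.
Last Wednesday of November 2016: 2016-11-30.
Last Wednesday of December 2016: 2016-12-28.

2016-10-26, 2016-11-30, 2016-12-28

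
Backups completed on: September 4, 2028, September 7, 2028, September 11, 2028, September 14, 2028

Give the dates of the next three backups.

The gap pattern 3, 4, 3 repeats every 2 events.
These are the Mondays and Thursdays of each week.
Next Monday: September 18, 2028.
The following Thursday is September 21, 2028.
The following Monday is September 25, 2028.

September 18, 2028; September 21, 2028; September 25, 2028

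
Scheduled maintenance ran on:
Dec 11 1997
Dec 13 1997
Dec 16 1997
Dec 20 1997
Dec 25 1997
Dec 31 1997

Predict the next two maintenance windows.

Jan 7 1998, Jan 15 1998

The spacing grows by 1 each time: 2, 3, 4, 5, 6 days.
Next gap: 7 days. Dec 31 1997 + 7 days = Jan 7 1998.
Next gap: 8 days. Jan 7 1998 + 8 days = Jan 15 1998.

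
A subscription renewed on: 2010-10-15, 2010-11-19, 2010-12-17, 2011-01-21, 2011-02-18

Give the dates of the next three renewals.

Gaps: 35, 28, 35, 28 days — a mix of 28 and 35. Every date is a Friday.
Each is the 3rd Friday of its month.
3rd Friday of March 2011: 2011-03-18.
3rd Friday of April 2011: 2011-04-15.
3rd Friday of May 2011: 2011-05-20.

2011-03-18, 2011-04-15, 2011-05-20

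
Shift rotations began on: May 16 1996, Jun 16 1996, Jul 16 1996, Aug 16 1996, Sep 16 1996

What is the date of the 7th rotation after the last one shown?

Each date is the 16th; the gaps (31, 30, 31, 31) track the month lengths.
The rule is the 16th of each month.
October 1996: Oct 16 1996.
Next: November 1996 → Nov 16 1996.
Next: December 1996 → Dec 16 1996.
Next: January 1997 → Jan 16 1997.
Next: February 1997 → Feb 16 1997.
March 1997: Mar 16 1997.
Next: April 1997 → Apr 16 1997.

Apr 16 1997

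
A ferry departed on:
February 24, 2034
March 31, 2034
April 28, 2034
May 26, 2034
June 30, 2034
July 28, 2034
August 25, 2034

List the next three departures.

These are Fridays with 35, 28, 28, 35, 28, 28-day gaps.
Each is the final Friday of its month — March 31, 2034 is past the 28th, so '4th Friday' doesn't fit.
Last Friday of September 2034: September 29, 2034.
October 2034 ends with Friday October 27, 2034.
November 2034 ends with Friday November 24, 2034.

September 29, 2034; October 27, 2034; November 24, 2034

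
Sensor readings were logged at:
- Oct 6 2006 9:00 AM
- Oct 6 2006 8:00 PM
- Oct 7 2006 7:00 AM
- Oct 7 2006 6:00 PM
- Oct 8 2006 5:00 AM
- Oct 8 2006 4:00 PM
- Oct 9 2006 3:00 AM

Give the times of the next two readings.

Gaps: 11, 11, 11, 11, 11, 11 hours — each event is 11 hours after the previous one.
Oct 9 2006 3:00 AM + 11 h = Oct 9 2006 2:00 PM.
Oct 9 2006 2:00 PM + 11 h = Oct 10 2006 1:00 AM.

Oct 9 2006 2:00 PM, Oct 10 2006 1:00 AM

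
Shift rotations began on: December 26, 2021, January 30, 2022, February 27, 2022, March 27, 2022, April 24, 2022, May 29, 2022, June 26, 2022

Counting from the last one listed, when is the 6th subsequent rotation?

Every date is a Sunday; gaps 35, 28, 28, 28, 35, 28 days.
Each is the last Sunday of its month (at least one falls on the 29th or later, ruling out '4th Sunday').
July 2022 ends with Sunday July 31, 2022.
August 2022 ends with Sunday August 28, 2022.
September 2022 ends with Sunday September 25, 2022.
Last Sunday of October 2022: October 30, 2022.
November 2022 ends with Sunday November 27, 2022.
Last Sunday of December 2022: December 25, 2022.

December 25, 2022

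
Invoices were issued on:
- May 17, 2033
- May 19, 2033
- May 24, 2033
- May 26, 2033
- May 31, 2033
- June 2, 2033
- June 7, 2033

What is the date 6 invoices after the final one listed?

June 28, 2033

Gaps: 2, 5, 2, 5, 2, 5 days — not constant, but cyclic with period 2.
The events fall on every Tuesday and Thursday.
The following Thursday is June 9, 2033.
Next Tuesday: June 14, 2033.
The following Thursday is June 16, 2033.
Next Tuesday: June 21, 2033.
Next Thursday: June 23, 2033.
The following Tuesday is June 28, 2033.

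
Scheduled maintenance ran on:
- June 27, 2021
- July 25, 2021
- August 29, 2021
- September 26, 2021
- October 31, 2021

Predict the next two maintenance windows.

November 28, 2021; December 26, 2021

These are Sundays with 28, 35, 28, 35-day gaps.
Each is the final Sunday of its month — August 29, 2021 is past the 28th, so '4th Sunday' doesn't fit.
November 2021 ends with Sunday November 28, 2021.
December 2021 ends with Sunday December 26, 2021.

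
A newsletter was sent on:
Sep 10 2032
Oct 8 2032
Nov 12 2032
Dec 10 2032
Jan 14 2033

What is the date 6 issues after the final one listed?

All dates are Fridays, 28, 35, 28, 35 days apart.
Specifically, the 2nd Friday of each month.
2nd Friday of February 2033: Feb 11 2033.
2nd Friday of March 2033: Mar 11 2033.
2nd Friday of April 2033: Apr 8 2033.
May 2033 — 2nd Friday is May 13 2033.
2nd Friday of June 2033: Jun 10 2033.
2nd Friday of July 2033: Jul 8 2033.

Jul 8 2033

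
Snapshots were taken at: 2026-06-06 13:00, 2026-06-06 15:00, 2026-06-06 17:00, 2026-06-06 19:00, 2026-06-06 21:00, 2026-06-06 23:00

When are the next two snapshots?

The interval is a steady 2 hours (2, 2, 2, 2, 2).
2026-06-06 23:00 + 2 h = 2026-06-07 01:00.
2026-06-07 01:00 + 2 h = 2026-06-07 03:00.

2026-06-07 01:00, 2026-06-07 03:00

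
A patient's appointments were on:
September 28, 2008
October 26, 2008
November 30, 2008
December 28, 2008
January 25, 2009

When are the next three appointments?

These are Sundays with 28, 35, 28, 28-day gaps.
Each is the final Sunday of its month — November 30, 2008 is past the 28th, so '4th Sunday' doesn't fit.
Last Sunday of February 2009: February 22, 2009.
March 2009 ends with Sunday March 29, 2009.
Last Sunday of April 2009: April 26, 2009.

February 22, 2009; March 29, 2009; April 26, 2009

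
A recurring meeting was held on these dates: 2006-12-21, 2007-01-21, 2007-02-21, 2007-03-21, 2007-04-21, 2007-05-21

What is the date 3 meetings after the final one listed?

2007-08-21

Each date is the 21st; the gaps (31, 31, 28, 31, 30) track the month lengths.
The rule is the 21st of each month.
June 2007: 2007-06-21.
July 2007: 2007-07-21.
August 2007: 2007-08-21.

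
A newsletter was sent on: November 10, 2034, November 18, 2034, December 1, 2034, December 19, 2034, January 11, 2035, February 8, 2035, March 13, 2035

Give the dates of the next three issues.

The spacing grows by 5 each time: 8, 13, 18, 23, 28, 33 days.
Next gap: 38 days. March 13, 2035 + 38 days = April 20, 2035.
Next gap: 43 days. April 20, 2035 + 43 days = June 2, 2035.
Next gap: 48 days. June 2, 2035 + 48 days = July 20, 2035.

April 20, 2035; June 2, 2035; July 20, 2035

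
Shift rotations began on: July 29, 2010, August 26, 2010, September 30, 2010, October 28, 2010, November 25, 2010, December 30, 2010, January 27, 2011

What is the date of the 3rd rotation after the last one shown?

These are Thursdays with 28, 35, 28, 28, 35, 28-day gaps.
Each is the final Thursday of its month — July 29, 2010 is past the 28th, so '4th Thursday' doesn't fit.
Last Thursday of February 2011: February 24, 2011.
Last Thursday of March 2011: March 31, 2011.
April 2011 ends with Thursday April 28, 2011.

April 28, 2011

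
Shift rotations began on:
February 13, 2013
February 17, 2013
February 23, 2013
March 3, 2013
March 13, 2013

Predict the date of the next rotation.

Intervals are 4, 6, 8, 10 days — an arithmetic progression with common difference 2.
Next gap: 12 days. March 13, 2013 + 12 days = March 25, 2013.

March 25, 2013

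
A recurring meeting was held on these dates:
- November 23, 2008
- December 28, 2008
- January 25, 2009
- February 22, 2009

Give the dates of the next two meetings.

These are Sundays at 28- or 35-day spacing (35, 28, 28).
The pattern: 4th Sunday of the month.
March 2009 — 4th Sunday is March 22, 2009.
April 2009 — 4th Sunday is April 26, 2009.

March 22, 2009; April 26, 2009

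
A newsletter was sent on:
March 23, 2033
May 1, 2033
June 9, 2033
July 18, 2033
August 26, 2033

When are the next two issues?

Gaps between consecutive events: 39, 39, 39, 39 days — a constant 39-day interval.
August 26, 2033 + 39 days = October 4, 2033.
October 4, 2033 + 39 days = November 12, 2033.

October 4, 2033; November 12, 2033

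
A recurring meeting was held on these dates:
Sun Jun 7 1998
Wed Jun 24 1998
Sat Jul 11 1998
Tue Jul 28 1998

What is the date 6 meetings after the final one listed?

Sat Nov 7 1998

Every event comes 17 days after the last (17, 17, 17).
Tue Jul 28 1998 + 17 days = Fri Aug 14 1998.
Fri Aug 14 1998 + 17 days = Mon Aug 31 1998.
Mon Aug 31 1998 + 17 days = Thu Sep 17 1998.
Thu Sep 17 1998 + 17 days = Sun Oct 4 1998.
Sun Oct 4 1998 + 17 days = Wed Oct 21 1998.
Wed Oct 21 1998 + 17 days = Sat Nov 7 1998.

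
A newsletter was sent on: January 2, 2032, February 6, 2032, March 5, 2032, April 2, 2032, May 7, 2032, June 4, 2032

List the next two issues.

These are Fridays at 28- or 35-day spacing (35, 28, 28, 35, 28).
The pattern: 1st Friday of the month.
1st Friday of July 2032: July 2, 2032.
August 2032 — 1st Friday is August 6, 2032.

July 2, 2032; August 6, 2032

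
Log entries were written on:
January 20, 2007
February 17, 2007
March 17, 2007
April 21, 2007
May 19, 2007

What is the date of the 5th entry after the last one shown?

Gaps: 28, 28, 35, 28 days — a mix of 28 and 35. Every date is a Saturday.
Each is the 3rd Saturday of its month.
3rd Saturday of June 2007: June 16, 2007.
3rd Saturday of July 2007: July 21, 2007.
August 2007 — 3rd Saturday is August 18, 2007.
September 2007 — 3rd Saturday is September 15, 2007.
3rd Saturday of October 2007: October 20, 2007.

October 20, 2007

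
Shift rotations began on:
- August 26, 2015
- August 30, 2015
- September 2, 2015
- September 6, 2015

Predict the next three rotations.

September 9, 2015; September 13, 2015; September 16, 2015

The gap pattern 4, 3, 4 repeats every 2 events.
These are the Wednesdays and Sundays of each week.
Next Wednesday: September 9, 2015.
The following Sunday is September 13, 2015.
Next Wednesday: September 16, 2015.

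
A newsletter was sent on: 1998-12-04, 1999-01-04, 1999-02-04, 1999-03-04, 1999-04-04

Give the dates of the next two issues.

Each date is the 4th; the gaps (31, 31, 28, 31) track the month lengths.
The rule is the 4th of each month.
Next: May 1999 → 1999-05-04.
Next: June 1999 → 1999-06-04.

1999-05-04, 1999-06-04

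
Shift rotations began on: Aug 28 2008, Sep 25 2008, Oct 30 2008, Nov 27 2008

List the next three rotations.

Dec 25 2008, Jan 29 2009, Feb 26 2009

All Thursdays; the gaps (28, 35, 28) vary with month length.
This is the last Thursday of each month.
December 2008 ends with Thursday Dec 25 2008.
Last Thursday of January 2009: Jan 29 2009.
February 2009 ends with Thursday Feb 26 2009.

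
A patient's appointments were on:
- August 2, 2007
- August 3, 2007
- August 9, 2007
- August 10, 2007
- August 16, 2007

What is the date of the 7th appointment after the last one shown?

September 7, 2007

Every event lands on a Thursday or Friday (gaps cycle 1, 6, 1, 6).
So the schedule is: every Thursday and Friday.
Next Friday: August 17, 2007.
The following Thursday is August 23, 2007.
The following Friday is August 24, 2007.
The following Thursday is August 30, 2007.
Next Friday: August 31, 2007.
The following Thursday is September 6, 2007.
The following Friday is September 7, 2007.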